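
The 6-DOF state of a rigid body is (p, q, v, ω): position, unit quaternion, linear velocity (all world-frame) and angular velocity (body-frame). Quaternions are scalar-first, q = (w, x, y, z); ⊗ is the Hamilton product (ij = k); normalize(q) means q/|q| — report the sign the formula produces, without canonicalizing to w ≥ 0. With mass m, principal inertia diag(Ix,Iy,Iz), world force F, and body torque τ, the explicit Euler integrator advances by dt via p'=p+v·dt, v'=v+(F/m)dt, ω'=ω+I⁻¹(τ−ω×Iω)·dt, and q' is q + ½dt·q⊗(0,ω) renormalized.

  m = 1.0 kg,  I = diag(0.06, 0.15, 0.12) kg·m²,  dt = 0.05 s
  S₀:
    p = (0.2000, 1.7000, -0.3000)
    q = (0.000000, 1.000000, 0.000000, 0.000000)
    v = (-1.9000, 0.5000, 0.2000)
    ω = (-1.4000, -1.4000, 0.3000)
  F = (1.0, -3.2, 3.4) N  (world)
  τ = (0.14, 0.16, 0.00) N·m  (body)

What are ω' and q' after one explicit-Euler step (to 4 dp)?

ω' = (-1.2938, -1.3551, 0.2265)
q' = (0.0350, 0.9987, -0.0075, -0.0350)

precession coupling ω×(Iω) = (0.0126, 0.0252, 0.1764)
(τ − ω×Iω)/I = (2.1233, 0.8987, -1.4700)
ω + α·dt = (-1.2938, -1.3551, 0.2265)
2q̇ = q⊗(0,ω) = (1.4000000, 0.0000000, -0.3000000, -1.4000000)
q' = normalize(q + ½dt·q⊗(0,ω)) = (0.0350, 0.9987, -0.0075, -0.0350)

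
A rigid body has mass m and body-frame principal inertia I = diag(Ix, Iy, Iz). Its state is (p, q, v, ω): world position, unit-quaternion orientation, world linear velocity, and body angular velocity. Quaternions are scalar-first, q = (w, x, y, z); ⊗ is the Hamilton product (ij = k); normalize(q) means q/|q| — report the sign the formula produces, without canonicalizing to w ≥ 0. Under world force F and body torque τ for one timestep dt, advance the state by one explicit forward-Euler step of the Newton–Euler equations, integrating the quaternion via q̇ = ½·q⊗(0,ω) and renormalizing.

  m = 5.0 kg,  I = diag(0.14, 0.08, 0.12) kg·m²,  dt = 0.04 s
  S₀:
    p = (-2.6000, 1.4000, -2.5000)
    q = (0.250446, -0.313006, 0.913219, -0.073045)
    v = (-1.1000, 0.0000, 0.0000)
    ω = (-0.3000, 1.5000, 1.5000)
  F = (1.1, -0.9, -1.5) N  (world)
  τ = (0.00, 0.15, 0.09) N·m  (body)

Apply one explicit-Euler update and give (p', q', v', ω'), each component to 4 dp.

p' = (-2.6440, 1.4000, -2.5000)
q' = (0.2232, -0.2847, 0.9297, -0.0694)
v' = (-1.0912, -0.0072, -0.0120)
ω' = (-0.3257, 1.5795, 1.5210)

a = (0.2200, -0.1800, -0.3000)
p' = p + v·dt = (-2.6440, 1.4000, -2.5000)
new velocity v' = (-1.0912, -0.0072, -0.0120)
ω×(Iω) gyroscopic = (0.0900, -0.0090, 0.0270)
α = I⁻¹(τ − ω×Iω) = (-0.6429, 1.9875, 0.5250)
new body rate ω' = (-0.3257, 1.5795, 1.5210)
Hamilton product q⊗(0,ω) = (-1.3541628, 1.4042622, 0.8670915, 0.1801257)
q' = normalize(q + ½dt·q⊗(0,ω)) = (0.2232, -0.2847, 0.9297, -0.0694)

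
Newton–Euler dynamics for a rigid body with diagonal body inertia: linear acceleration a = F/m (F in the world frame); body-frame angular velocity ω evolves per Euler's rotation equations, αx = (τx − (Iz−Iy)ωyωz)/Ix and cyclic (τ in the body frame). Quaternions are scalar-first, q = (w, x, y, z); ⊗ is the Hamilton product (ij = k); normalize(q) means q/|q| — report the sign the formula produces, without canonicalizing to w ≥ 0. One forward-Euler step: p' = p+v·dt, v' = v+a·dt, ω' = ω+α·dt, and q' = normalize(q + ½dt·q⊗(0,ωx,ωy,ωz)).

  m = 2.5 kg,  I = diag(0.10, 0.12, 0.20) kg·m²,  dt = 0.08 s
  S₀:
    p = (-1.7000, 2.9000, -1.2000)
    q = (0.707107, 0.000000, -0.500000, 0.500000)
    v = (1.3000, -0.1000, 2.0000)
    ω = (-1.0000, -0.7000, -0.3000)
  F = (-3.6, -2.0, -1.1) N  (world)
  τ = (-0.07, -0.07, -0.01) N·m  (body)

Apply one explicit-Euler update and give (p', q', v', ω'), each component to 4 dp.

p' = (-1.5960, 2.8920, -1.0400)
q' = (0.6982, -0.0083, -0.5391, 0.4709)
v' = (1.1848, -0.1640, 1.9648)
ω' = (-1.0694, -0.7267, -0.3096)

angular accel α = (-0.8680, -0.3333, -0.1200)
ω' = ω + α·dt = (-1.0694, -0.7267, -0.3096)
Hamilton product q⊗(0,ω) = (-0.2000000, -0.2071070, -0.9949749, -0.7121321)
q + ½dt·q⊗(0,ω), renormalized = (0.6982, -0.0083, -0.5391, 0.4709)
a = (-1.4400, -0.8000, -0.4400)
p' = p + v·dt = (-1.5960, 2.8920, -1.0400)
v' = v + a·dt = (1.1848, -0.1640, 1.9648)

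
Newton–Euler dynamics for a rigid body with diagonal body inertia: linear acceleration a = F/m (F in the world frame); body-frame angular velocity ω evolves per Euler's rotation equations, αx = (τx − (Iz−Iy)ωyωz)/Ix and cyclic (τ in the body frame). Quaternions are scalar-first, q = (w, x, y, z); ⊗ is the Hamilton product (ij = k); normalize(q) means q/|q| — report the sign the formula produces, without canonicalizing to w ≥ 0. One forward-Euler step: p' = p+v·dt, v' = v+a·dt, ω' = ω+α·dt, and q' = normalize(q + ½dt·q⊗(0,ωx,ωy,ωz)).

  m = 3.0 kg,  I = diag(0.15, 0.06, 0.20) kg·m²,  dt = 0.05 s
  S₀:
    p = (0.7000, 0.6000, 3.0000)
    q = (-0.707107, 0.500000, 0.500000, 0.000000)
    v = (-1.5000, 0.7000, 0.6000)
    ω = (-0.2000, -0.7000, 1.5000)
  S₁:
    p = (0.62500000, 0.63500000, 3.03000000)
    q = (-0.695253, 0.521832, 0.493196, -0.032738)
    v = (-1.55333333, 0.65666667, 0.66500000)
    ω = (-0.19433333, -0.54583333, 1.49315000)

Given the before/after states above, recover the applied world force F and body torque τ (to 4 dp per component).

F = (-3.2000, -2.6000, 3.9000)
τ = (-0.1300, 0.2000, -0.0400)

ω₁ − ω₀ = (0.00566667, 0.15416667, -0.00685000)
precession coupling = (-0.1470, 0.0150, -0.0126)
τ = I·(Δω/dt) + ω₀×(Iω₀) = (-0.1300, 0.2000, -0.0400)
v₁ − v₀ = (-0.05333333, -0.04333333, 0.06500000)
F = m·Δv/dt = (-3.2000, -2.6000, 3.9000)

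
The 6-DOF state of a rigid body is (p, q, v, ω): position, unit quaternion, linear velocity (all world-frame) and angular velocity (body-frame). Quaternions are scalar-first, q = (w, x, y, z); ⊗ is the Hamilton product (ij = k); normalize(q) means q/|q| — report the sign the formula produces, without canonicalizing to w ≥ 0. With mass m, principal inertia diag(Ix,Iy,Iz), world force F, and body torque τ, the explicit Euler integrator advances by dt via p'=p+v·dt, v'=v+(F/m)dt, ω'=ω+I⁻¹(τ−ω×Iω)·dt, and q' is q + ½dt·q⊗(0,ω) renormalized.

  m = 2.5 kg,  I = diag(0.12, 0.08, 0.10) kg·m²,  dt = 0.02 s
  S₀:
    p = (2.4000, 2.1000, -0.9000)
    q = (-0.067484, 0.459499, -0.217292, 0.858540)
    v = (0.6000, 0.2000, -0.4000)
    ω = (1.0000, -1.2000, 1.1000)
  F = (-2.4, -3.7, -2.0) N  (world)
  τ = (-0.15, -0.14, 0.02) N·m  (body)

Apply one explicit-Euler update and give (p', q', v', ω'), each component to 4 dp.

p' = (2.4120, 2.1040, -0.9080)
q' = (-0.0841, 0.4667, -0.2129, 0.8543)
v' = (0.5808, 0.1704, -0.4160)
ω' = (0.9794, -1.2405, 1.0944)

linear accel F/m = (-0.9600, -1.4800, -0.8000)
p + v·dt = (2.4120, 2.1040, -0.9080)
v' = v + a·dt = (0.5808, 0.1704, -0.4160)
gyro term ω×Iω = (-0.0264, 0.0220, 0.0480)
α = I⁻¹(τ − ω×Iω) = (-1.0300, -2.0250, -0.2800)
ω + α·dt = (0.9794, -1.2405, 1.0944)
q⊗(0,ω) = (-1.6646434, 0.7237428, 0.4340719, -0.4083392)
updated quaternion q' = (-0.0841, 0.4667, -0.2129, 0.8543)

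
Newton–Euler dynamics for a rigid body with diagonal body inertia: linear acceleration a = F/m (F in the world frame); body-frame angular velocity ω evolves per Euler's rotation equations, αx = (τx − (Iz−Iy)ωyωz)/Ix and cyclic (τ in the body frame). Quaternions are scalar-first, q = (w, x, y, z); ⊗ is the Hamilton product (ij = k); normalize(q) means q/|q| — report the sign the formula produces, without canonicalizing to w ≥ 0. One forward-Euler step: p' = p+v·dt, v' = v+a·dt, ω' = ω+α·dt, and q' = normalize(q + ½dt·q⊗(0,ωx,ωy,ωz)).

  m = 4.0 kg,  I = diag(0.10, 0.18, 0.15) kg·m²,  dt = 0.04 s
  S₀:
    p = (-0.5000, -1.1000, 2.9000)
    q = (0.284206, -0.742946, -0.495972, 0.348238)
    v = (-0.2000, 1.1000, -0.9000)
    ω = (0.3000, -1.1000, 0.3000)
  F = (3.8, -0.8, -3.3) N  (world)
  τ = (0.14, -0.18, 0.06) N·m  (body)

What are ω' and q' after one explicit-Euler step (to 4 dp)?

ω' = (0.3520, -1.1390, 0.3230)
q' = (0.2756, -0.7364, -0.4955, 0.3692)

ω×(Iω) gyroscopic = (0.0099, -0.0045, -0.0264)
(τ − ω×Iω)/I = (1.3010, -0.9750, 0.5760)
ω + α·dt = (0.3520, -1.1390, 0.3230)
q⊗(0,ω) = (-0.4271568, 0.3195320, 0.0147286, 1.0512940)
q' = normalize(q + ½dt·q⊗(0,ω)) = (0.2756, -0.7364, -0.4955, 0.3692)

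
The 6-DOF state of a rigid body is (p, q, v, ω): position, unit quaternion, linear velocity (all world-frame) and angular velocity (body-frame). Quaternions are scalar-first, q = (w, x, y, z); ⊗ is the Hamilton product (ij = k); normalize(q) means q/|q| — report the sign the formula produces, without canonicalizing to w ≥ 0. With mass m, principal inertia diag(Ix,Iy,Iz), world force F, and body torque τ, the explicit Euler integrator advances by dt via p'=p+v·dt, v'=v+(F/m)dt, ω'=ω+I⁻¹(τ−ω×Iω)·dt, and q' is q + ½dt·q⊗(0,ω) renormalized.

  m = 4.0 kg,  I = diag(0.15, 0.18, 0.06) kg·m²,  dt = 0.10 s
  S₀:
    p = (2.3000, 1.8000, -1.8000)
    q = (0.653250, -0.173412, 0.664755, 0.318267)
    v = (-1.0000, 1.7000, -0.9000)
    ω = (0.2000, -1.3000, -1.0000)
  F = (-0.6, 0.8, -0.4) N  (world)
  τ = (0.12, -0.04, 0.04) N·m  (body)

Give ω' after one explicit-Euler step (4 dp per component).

ω' = (0.3840, -1.3122, -0.9203)

gyro term ω×Iω = (-0.1560, -0.0180, -0.0078)
α = I⁻¹(τ − ω×Iω) = (1.8400, -0.1222, 0.7967)
ω + α·dt = (0.3840, -1.3122, -0.9203)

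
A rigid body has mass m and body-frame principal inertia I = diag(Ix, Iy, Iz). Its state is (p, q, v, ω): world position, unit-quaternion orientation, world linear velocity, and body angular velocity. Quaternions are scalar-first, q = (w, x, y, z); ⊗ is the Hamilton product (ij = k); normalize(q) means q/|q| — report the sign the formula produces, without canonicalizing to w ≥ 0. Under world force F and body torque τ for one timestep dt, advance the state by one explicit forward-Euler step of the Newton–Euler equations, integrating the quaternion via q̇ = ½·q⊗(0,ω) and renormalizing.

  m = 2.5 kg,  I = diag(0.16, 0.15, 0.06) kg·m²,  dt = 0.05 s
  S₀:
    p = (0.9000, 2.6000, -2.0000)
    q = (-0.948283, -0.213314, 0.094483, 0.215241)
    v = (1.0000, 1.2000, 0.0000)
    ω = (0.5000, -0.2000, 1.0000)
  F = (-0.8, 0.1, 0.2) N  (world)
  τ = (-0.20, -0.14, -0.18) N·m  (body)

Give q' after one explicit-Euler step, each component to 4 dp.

q' = (-0.9501, -0.2216, 0.1072, 0.1913)

2q̇ = q⊗(0,ω) = (-0.0896874, -0.3366103, 0.5105911, -0.9528617)
updated quaternion q' = (-0.9501, -0.2216, 0.1072, 0.1913)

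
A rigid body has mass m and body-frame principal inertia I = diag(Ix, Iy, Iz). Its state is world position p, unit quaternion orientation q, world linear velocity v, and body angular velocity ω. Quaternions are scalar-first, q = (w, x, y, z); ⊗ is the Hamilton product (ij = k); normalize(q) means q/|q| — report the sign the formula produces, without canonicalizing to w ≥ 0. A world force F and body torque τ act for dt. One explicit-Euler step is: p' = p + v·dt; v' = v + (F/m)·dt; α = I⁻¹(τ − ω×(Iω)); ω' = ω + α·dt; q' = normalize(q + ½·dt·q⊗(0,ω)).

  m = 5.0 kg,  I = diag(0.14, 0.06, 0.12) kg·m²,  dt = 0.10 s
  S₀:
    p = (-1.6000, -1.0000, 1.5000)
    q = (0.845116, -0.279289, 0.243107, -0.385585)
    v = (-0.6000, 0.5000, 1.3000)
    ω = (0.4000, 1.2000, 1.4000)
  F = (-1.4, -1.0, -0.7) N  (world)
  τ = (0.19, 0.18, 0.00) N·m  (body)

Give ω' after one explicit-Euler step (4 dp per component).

gyro term ω×Iω = (0.1008, 0.0112, -0.0384)
(τ − ω×Iω)/I = (0.6371, 2.8133, 0.3200)
new body rate ω' = (0.4637, 1.4813, 1.4320)

ω' = (0.4637, 1.4813, 1.4320)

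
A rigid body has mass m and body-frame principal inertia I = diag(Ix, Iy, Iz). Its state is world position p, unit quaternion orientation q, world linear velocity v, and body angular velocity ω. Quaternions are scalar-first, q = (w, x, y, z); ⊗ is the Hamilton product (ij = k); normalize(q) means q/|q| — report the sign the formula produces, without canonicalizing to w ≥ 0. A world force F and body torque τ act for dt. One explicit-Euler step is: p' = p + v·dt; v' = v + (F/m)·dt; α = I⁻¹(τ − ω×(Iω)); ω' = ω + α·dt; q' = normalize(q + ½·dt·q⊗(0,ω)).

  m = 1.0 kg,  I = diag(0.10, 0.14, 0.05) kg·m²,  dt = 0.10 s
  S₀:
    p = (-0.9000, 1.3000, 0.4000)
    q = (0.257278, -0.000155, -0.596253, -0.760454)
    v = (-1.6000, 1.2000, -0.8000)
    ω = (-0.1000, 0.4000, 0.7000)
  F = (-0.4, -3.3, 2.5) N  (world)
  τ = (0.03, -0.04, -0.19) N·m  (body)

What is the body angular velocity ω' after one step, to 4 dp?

precession coupling ω×(Iω) = (-0.0252, -0.0035, -0.0016)
α = I⁻¹(τ − ω×Iω) = (0.5520, -0.2607, -3.7680)
new body rate ω' = (-0.0448, 0.3739, 0.3232)

ω' = (-0.0448, 0.3739, 0.3232)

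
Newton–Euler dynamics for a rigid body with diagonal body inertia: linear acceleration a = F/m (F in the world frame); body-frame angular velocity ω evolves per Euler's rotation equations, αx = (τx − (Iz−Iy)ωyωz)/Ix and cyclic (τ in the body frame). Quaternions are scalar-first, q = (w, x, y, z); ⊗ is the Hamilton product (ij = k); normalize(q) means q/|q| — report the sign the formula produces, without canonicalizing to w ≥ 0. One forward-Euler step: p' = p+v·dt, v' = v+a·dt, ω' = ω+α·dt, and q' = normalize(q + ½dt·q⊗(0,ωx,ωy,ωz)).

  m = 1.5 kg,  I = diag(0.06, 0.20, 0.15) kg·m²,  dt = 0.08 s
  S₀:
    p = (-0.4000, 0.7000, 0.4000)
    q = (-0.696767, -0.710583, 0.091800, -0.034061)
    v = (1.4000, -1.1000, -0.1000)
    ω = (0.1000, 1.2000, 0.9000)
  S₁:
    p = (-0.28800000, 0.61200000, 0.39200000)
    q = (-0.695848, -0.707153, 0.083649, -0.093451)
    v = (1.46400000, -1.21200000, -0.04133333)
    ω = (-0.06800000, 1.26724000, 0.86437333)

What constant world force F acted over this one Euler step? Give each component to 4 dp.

F = (1.2000, -2.1000, 1.1000)

v₁ − v₀ = (0.06400000, -0.11200000, 0.05866667)
applied force F = (1.2000, -2.1000, 1.1000)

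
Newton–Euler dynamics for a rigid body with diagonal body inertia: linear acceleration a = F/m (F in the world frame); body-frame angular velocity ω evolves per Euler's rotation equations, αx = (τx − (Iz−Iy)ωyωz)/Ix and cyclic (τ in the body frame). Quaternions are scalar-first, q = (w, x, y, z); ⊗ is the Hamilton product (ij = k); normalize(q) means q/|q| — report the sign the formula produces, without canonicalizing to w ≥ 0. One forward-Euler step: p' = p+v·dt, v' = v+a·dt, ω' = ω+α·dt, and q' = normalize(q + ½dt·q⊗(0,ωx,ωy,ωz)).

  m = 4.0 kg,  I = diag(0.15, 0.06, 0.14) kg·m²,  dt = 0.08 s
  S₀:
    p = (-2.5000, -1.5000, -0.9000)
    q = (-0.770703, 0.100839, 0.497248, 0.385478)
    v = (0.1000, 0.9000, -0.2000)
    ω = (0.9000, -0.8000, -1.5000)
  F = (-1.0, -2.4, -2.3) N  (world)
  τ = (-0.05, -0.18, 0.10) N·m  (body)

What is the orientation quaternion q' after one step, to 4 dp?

q' = (-0.7331, 0.0554, 0.5402, 0.4094)

q⊗(0,ω) = (0.8852603, -1.1311223, 1.1147511, 0.6278601)
q + ½dt·q⊗(0,ω), renormalized = (-0.7331, 0.0554, 0.5402, 0.4094)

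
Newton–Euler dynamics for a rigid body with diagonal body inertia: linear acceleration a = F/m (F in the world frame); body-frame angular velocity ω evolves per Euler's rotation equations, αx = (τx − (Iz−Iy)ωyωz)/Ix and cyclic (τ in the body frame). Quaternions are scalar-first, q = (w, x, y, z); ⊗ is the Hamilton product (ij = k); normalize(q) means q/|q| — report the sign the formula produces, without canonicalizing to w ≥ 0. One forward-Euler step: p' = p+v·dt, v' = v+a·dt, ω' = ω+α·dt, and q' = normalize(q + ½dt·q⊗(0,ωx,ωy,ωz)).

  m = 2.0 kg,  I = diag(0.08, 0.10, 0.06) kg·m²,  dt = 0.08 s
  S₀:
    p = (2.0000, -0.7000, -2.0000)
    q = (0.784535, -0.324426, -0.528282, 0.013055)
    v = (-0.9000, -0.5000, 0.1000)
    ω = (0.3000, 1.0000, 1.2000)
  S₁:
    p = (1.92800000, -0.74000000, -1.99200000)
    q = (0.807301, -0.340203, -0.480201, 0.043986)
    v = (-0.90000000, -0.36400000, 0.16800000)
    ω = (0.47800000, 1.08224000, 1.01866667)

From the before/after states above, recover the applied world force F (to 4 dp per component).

Δv = v₁−v₀ = (0.00000000, 0.13600000, 0.06800000)
m·(v₁−v₀)/dt = (0.0000, 3.4000, 1.7000)

F = (0.0000, 3.4000, 1.7000)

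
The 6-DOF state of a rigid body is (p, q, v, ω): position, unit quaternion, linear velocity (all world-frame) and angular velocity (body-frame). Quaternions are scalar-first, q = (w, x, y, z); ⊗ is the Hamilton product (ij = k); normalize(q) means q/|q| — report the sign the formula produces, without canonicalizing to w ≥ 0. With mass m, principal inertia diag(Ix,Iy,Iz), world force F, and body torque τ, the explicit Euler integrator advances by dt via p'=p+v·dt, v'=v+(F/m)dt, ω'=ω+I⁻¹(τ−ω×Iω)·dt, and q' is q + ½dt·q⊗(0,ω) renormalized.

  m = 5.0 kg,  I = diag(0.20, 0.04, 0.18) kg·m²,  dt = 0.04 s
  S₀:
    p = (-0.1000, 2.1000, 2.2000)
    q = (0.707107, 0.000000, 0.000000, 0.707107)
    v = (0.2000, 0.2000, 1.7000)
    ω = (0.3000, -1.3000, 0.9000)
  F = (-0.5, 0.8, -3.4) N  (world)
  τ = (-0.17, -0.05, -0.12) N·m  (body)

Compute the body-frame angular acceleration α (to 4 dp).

α = (-0.0310, -1.3850, -1.0133)

precession coupling ω×(Iω) = (-0.1638, 0.0054, 0.0624)
α = I⁻¹(τ − ω×Iω) = (-0.0310, -1.3850, -1.0133)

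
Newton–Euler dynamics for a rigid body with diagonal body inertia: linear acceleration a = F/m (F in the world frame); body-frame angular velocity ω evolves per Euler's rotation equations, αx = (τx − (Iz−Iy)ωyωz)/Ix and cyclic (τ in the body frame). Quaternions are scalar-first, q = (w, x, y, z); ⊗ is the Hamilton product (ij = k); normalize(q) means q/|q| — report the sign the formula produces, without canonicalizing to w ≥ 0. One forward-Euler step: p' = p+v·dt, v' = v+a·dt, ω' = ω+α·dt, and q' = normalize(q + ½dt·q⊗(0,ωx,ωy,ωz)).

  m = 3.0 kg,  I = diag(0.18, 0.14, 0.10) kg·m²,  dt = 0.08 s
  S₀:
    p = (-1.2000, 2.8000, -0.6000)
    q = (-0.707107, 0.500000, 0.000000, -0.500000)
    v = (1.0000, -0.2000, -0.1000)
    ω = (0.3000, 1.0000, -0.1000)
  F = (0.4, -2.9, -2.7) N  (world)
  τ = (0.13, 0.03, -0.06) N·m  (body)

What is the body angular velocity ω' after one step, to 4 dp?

ω' = (0.3560, 1.0185, -0.1384)

angular accel α = (0.7000, 0.2314, -0.4800)
new body rate ω' = (0.3560, 1.0185, -0.1384)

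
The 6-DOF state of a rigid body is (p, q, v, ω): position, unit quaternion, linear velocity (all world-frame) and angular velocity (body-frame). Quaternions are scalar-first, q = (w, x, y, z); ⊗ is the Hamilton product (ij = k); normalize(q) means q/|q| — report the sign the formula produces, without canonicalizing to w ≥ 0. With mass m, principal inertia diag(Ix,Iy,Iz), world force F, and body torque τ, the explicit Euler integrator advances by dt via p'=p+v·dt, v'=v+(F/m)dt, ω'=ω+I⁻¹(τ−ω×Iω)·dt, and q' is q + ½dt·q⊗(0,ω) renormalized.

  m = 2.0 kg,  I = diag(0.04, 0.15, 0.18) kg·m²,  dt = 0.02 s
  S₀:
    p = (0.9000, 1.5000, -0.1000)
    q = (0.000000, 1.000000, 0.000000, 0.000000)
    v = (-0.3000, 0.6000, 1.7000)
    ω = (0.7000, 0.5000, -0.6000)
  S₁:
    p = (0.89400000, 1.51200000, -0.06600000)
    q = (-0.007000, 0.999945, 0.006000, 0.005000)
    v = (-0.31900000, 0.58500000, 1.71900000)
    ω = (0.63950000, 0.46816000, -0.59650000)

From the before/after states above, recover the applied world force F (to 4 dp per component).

F = (-1.9000, -1.5000, 1.9000)

v₁ − v₀ = (-0.01900000, -0.01500000, 0.01900000)
m·(v₁−v₀)/dt = (-1.9000, -1.5000, 1.9000)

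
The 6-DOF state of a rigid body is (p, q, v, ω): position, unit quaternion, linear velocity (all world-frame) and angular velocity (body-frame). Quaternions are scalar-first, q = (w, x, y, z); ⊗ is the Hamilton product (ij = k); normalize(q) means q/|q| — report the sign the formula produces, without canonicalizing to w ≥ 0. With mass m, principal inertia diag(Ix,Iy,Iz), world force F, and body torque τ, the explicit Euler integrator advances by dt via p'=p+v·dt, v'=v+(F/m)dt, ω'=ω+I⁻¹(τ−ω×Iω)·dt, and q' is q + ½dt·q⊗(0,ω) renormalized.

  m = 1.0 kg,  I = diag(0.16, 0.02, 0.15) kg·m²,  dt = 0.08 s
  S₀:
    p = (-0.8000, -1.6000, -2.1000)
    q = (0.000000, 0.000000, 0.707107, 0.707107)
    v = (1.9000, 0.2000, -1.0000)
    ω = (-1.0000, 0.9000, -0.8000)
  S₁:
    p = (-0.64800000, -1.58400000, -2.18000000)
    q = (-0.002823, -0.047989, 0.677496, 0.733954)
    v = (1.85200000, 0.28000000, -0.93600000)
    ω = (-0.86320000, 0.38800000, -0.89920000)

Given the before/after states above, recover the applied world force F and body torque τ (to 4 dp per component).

F = (-0.6000, 1.0000, 0.8000)
τ = (0.1800, -0.1200, -0.0600)

Δv = v₁−v₀ = (-0.04800000, 0.08000000, 0.06400000)
m·(v₁−v₀)/dt = (-0.6000, 1.0000, 0.8000)
Δω = ω₁−ω₀ = (0.13680000, -0.51200000, -0.09920000)
precession coupling = (-0.0936, 0.0080, 0.1260)
applied torque τ = (0.1800, -0.1200, -0.0600)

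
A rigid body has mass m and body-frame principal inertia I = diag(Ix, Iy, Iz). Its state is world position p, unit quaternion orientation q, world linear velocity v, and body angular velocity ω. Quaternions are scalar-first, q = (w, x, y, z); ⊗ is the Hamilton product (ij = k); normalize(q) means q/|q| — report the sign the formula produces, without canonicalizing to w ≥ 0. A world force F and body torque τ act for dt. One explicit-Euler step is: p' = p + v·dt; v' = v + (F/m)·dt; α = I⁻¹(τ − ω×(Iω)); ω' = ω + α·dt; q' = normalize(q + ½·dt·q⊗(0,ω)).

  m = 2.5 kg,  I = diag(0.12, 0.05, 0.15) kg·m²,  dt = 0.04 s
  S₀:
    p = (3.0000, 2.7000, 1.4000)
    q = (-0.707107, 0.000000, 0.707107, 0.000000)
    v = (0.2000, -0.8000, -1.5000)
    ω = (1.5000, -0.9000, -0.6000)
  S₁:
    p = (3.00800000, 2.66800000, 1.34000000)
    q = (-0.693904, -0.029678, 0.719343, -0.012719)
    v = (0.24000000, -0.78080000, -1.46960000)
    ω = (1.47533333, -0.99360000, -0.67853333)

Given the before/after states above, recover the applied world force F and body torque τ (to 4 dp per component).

v₁ − v₀ = (0.04000000, 0.01920000, 0.03040000)
F = m·Δv/dt = (2.5000, 1.2000, 1.9000)
rate change Δω = (-0.02466667, -0.09360000, -0.07853333)
τ = I·(Δω/dt) + ω₀×(Iω₀) = (-0.0200, -0.0900, -0.2000)

F = (2.5000, 1.2000, 1.9000)
τ = (-0.0200, -0.0900, -0.2000)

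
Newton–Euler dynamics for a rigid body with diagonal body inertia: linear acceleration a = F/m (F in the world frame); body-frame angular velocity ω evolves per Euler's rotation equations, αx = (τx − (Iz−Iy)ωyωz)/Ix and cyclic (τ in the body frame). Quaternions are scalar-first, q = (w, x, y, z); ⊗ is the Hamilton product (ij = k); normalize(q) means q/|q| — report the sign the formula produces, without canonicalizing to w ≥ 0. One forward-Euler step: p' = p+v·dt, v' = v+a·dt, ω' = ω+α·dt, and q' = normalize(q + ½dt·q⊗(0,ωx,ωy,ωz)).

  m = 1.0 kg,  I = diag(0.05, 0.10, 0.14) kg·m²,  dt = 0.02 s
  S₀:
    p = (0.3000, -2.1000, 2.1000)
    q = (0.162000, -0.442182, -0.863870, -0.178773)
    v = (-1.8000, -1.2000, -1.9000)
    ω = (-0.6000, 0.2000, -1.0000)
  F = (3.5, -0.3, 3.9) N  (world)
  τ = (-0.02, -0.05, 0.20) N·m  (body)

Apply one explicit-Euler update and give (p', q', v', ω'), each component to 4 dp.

new position p' = (0.2640, -2.1240, 2.0620)
new velocity v' = (-1.7300, -1.2060, -1.8220)
precession coupling ω×(Iω) = (-0.0080, -0.0540, -0.0060)
(τ − ω×Iω)/I = (-0.2400, 0.0400, 1.4714)
new body rate ω' = (-0.6048, 0.2008, -0.9706)
2q̇ = q⊗(0,ω) = (-0.2713082, 0.8024246, -0.3025182, -0.7687584)
q + ½dt·q⊗(0,ω), renormalized = (0.1593, -0.4341, -0.8668, -0.1864)

p' = (0.2640, -2.1240, 2.0620)
q' = (0.1593, -0.4341, -0.8668, -0.1864)
v' = (-1.7300, -1.2060, -1.8220)
ω' = (-0.6048, 0.2008, -0.9706)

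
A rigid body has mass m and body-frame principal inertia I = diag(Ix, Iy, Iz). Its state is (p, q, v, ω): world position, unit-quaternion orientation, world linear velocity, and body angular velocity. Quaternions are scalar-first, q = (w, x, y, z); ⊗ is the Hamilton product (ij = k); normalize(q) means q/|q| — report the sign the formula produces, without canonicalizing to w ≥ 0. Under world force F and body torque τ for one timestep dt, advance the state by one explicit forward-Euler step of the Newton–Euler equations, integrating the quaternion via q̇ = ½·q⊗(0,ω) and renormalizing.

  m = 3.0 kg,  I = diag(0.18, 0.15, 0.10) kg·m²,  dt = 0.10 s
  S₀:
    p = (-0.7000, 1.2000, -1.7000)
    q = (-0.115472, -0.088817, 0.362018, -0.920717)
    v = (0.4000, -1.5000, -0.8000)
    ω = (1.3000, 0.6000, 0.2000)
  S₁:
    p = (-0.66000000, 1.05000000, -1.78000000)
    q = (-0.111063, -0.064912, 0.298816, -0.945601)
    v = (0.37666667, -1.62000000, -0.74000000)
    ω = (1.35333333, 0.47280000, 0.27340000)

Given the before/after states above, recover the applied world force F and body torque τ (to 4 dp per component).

F = (-0.7000, -3.6000, 1.8000)
τ = (0.0900, -0.1700, 0.0500)

velocity change Δv = (-0.02333333, -0.12000000, 0.06000000)
m·(v₁−v₀)/dt = (-0.7000, -3.6000, 1.8000)
rate change Δω = (0.05333333, -0.12720000, 0.07340000)
I·α + gyro = (0.0900, -0.1700, 0.0500)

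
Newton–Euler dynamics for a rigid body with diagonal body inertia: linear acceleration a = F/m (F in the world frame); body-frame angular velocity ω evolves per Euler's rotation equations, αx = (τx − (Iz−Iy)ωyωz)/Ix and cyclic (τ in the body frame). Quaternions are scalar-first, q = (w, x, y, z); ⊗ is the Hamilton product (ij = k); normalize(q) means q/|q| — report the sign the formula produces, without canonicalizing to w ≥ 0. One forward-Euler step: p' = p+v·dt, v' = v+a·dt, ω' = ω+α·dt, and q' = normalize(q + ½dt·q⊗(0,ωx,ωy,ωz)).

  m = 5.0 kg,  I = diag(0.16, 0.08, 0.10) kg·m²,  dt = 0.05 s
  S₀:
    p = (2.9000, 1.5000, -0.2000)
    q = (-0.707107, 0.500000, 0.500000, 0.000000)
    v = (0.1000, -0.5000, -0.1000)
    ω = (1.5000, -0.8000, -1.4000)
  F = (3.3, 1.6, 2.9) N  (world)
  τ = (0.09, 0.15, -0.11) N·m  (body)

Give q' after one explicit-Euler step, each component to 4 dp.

q' = (-0.7148, 0.4553, 0.5308, -0.0040)

2q̇ = q⊗(0,ω) = (-0.3500000, -1.7606605, 1.2656856, -0.1600502)
updated quaternion q' = (-0.7148, 0.4553, 0.5308, -0.0040)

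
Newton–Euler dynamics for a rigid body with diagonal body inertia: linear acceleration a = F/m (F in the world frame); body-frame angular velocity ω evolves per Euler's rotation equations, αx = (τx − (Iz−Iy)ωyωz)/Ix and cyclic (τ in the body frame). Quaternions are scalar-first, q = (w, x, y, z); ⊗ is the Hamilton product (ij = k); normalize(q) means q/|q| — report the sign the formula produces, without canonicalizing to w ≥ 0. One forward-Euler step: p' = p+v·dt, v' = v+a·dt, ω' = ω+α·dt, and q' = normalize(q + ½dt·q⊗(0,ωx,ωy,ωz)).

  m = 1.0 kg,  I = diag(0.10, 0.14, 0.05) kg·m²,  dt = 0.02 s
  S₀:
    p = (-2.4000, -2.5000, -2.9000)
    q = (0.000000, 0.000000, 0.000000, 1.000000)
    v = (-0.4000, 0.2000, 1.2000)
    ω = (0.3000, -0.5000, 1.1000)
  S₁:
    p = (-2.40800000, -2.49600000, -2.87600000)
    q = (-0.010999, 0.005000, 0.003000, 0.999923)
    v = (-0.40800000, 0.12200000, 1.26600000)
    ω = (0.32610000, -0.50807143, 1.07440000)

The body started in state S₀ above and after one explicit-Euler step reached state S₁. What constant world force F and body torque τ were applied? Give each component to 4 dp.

rate change Δω = (0.02610000, -0.00807143, -0.02560000)
ω₀×(Iω₀) = (0.0495, 0.0165, -0.0060)
τ = I·(Δω/dt) + ω₀×(Iω₀) = (0.1800, -0.0400, -0.0700)
velocity change Δv = (-0.00800000, -0.07800000, 0.06600000)
F = m·Δv/dt = (-0.4000, -3.9000, 3.3000)

F = (-0.4000, -3.9000, 3.3000)
τ = (0.1800, -0.0400, -0.0700)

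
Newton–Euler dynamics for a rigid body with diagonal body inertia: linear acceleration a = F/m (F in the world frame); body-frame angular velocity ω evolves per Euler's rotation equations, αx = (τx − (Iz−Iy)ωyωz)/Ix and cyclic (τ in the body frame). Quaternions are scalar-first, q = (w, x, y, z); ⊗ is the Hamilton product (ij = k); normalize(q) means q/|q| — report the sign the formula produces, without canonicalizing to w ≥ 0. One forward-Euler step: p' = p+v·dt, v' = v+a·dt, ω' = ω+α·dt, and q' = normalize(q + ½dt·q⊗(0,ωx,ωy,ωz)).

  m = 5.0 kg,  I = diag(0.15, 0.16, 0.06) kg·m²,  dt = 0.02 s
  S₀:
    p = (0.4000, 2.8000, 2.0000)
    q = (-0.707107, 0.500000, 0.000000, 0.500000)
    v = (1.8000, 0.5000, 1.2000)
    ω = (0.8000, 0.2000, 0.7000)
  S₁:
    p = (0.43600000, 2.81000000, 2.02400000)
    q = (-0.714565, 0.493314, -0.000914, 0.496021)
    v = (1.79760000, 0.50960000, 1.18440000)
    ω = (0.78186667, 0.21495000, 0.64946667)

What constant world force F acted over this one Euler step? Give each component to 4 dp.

F = (-0.6000, 2.4000, -3.9000)

Δv = v₁−v₀ = (-0.00240000, 0.00960000, -0.01560000)
m·(v₁−v₀)/dt = (-0.6000, 2.4000, -3.9000)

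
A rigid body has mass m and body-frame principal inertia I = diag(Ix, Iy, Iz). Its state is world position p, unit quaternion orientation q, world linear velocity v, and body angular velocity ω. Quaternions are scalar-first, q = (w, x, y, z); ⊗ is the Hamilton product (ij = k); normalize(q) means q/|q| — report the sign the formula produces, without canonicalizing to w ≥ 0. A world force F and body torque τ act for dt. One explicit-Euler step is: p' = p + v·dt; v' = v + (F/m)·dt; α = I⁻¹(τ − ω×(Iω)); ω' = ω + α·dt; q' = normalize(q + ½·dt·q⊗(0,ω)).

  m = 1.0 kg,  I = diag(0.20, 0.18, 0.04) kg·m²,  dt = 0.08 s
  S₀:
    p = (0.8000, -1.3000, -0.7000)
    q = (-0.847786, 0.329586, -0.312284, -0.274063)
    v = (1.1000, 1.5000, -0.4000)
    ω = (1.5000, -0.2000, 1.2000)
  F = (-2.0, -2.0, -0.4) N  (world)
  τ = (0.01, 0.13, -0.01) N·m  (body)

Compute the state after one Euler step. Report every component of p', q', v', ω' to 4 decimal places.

linear accel F/m = (-2.0000, -2.0000, -0.4000)
p' = p + v·dt = (0.8880, -1.1800, -0.7320)
v' = v + a·dt = (0.9400, 1.3400, -0.4320)
ω×(Iω) gyroscopic = (0.0336, 0.2880, 0.0060)
(τ − ω×Iω)/I = (-0.1180, -0.8778, -0.4000)
ω + α·dt = (1.4906, -0.2702, 1.1680)
2q̇ = q⊗(0,ω) = (-0.2279602, -1.7012324, -0.6370405, -0.6148344)
q + ½dt·q⊗(0,ω), renormalized = (-0.8544, 0.2608, -0.3368, -0.2978)

p' = (0.8880, -1.1800, -0.7320)
q' = (-0.8544, 0.2608, -0.3368, -0.2978)
v' = (0.9400, 1.3400, -0.4320)
ω' = (1.4906, -0.2702, 1.1680)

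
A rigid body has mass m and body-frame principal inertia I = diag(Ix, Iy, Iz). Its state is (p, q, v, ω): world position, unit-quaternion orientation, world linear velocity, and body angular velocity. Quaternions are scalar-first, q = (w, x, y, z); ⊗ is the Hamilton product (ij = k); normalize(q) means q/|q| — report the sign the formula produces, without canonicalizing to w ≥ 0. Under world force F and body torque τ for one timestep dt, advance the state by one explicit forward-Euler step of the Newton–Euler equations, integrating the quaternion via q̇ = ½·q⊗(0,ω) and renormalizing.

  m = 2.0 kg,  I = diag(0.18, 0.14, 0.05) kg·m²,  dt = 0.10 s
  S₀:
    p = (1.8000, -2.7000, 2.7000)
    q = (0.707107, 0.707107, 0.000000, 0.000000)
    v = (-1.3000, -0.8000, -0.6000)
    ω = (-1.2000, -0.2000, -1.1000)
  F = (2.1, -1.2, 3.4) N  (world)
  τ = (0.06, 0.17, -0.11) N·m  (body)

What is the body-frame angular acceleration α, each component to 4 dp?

ω×(Iω) gyroscopic = (-0.0198, 0.1716, -0.0096)
(τ − ω×Iω)/I = (0.4433, -0.0114, -2.0080)

α = (0.4433, -0.0114, -2.0080)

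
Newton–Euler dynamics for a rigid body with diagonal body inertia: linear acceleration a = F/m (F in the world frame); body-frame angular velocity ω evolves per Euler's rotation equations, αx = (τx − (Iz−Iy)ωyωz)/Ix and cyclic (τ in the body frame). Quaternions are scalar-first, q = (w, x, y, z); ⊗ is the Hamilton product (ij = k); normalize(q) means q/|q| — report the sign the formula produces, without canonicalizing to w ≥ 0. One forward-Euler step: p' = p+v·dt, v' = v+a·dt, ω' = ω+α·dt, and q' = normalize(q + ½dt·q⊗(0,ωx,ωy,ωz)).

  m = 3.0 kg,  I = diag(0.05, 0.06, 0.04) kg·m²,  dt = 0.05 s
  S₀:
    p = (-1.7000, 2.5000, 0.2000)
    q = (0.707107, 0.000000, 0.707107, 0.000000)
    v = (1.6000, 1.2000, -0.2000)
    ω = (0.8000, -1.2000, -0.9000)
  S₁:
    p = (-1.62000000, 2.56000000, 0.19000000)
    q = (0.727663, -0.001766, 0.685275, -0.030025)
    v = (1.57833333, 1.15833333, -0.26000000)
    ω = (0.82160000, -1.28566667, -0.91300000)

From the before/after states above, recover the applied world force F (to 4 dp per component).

v₁ − v₀ = (-0.02166667, -0.04166667, -0.06000000)
applied force F = (-1.3000, -2.5000, -3.6000)

F = (-1.3000, -2.5000, -3.6000)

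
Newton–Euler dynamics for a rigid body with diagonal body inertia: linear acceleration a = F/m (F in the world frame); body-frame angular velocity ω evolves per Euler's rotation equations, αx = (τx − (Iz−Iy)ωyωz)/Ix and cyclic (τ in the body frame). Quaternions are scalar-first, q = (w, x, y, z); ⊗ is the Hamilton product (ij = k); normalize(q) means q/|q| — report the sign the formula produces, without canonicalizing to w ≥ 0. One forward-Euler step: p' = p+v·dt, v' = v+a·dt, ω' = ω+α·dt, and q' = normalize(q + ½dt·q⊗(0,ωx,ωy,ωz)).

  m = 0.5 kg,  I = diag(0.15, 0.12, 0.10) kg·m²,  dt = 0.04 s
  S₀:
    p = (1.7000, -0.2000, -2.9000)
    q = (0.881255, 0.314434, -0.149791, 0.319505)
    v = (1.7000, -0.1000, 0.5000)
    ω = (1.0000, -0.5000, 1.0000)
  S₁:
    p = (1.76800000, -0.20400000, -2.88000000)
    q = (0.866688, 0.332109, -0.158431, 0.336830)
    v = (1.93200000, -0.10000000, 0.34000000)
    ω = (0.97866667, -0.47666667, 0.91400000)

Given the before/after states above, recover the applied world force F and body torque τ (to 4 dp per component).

F = (2.9000, 0.0000, -2.0000)
τ = (-0.0700, 0.1200, -0.2000)

Δv = v₁−v₀ = (0.23200000, 0.00000000, -0.16000000)
F = m·Δv/dt = (2.9000, 0.0000, -2.0000)
ω₁ − ω₀ = (-0.02133333, 0.02333333, -0.08600000)
I·α + gyro = (-0.0700, 0.1200, -0.2000)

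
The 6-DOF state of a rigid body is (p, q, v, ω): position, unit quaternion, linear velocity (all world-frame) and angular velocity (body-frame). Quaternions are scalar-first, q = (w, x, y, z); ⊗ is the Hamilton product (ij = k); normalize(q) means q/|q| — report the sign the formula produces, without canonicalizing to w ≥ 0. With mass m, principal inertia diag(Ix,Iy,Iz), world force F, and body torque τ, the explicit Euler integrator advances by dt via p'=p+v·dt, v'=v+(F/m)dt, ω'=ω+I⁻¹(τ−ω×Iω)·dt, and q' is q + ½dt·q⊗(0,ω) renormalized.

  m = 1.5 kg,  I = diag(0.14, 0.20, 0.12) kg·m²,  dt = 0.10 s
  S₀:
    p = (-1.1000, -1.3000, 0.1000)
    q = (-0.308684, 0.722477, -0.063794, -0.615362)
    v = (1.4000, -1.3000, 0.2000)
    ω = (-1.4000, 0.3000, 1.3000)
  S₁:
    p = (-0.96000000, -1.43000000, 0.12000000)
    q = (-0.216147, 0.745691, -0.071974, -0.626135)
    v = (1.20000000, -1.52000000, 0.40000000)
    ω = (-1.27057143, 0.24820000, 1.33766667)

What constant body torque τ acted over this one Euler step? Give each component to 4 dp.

τ = (0.1500, -0.1400, 0.0200)

ω₁ − ω₀ = (0.12942857, -0.05180000, 0.03766667)
gyro term ω₀×Iω₀ = (-0.0312, -0.0364, -0.0252)
applied torque τ = (0.1500, -0.1400, 0.0200)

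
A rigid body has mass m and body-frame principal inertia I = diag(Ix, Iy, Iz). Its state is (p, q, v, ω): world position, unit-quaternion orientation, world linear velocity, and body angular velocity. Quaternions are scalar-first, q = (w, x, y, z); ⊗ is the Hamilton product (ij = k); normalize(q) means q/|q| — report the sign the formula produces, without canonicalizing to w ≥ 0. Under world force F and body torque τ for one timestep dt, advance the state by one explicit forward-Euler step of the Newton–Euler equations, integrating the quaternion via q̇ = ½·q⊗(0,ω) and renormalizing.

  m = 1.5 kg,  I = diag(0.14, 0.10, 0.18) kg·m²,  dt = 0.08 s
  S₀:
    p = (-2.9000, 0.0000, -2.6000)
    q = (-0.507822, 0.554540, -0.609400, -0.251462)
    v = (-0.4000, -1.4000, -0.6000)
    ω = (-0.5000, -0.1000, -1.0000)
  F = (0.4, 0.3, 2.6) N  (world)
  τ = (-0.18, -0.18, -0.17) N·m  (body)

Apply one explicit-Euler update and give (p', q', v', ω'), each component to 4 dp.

p' = (-2.9320, -0.1120, -2.6480)
q' = (-0.5087, 0.5875, -0.5796, -0.2453)
v' = (-0.3787, -1.3840, -0.4613)
ω' = (-0.6074, -0.2280, -1.0747)

a = (0.2667, 0.2000, 1.7333)
p' = p + v·dt = (-2.9320, -0.1120, -2.6480)
new velocity v' = (-0.3787, -1.3840, -0.4613)
α = I⁻¹(τ − ω×Iω) = (-1.3429, -1.6000, -0.9333)
ω' = ω + α·dt = (-0.6074, -0.2280, -1.0747)
Hamilton product q⊗(0,ω) = (-0.0351320, 0.8381648, 0.7310532, 0.1476680)
q' = normalize(q + ½dt·q⊗(0,ω)) = (-0.5087, 0.5875, -0.5796, -0.2453)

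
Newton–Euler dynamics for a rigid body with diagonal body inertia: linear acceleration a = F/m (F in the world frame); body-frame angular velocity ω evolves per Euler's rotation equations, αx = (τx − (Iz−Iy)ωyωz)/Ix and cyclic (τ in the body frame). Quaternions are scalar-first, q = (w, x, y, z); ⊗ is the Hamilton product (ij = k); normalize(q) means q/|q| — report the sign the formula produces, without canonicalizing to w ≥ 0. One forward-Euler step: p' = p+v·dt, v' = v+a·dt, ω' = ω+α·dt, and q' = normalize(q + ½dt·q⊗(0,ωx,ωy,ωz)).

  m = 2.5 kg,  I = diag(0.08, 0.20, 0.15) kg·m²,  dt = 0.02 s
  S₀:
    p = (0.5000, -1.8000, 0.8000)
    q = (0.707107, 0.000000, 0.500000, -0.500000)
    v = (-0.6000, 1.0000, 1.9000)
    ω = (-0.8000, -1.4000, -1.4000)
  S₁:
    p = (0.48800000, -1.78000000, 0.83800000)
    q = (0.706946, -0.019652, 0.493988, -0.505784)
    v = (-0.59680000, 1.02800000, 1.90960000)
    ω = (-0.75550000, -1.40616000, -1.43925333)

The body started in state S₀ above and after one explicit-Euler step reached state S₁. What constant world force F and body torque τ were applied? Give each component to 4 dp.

F = (0.4000, 3.5000, 1.2000)
τ = (0.0800, -0.1400, -0.1600)

ω₁ − ω₀ = (0.04450000, -0.00616000, -0.03925333)
gyro term ω₀×Iω₀ = (-0.0980, -0.0784, 0.1344)
τ = I·(Δω/dt) + ω₀×(Iω₀) = (0.0800, -0.1400, -0.1600)
velocity change Δv = (0.00320000, 0.02800000, 0.00960000)
F = m·Δv/dt = (0.4000, 3.5000, 1.2000)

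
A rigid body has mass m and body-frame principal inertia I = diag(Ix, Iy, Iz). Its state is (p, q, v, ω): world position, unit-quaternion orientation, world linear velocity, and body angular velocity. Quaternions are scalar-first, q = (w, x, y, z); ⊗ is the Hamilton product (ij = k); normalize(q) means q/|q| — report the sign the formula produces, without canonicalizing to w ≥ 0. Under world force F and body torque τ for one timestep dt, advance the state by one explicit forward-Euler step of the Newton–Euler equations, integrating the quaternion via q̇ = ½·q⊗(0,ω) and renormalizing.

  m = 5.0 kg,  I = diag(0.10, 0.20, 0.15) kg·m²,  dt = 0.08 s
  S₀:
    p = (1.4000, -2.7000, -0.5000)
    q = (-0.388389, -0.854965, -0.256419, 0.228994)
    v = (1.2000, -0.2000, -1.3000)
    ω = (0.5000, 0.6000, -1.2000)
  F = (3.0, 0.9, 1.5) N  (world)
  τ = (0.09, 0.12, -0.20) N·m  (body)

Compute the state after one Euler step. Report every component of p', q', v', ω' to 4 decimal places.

gyro term ω×Iω = (0.0360, 0.0300, 0.0300)
α = I⁻¹(τ − ω×Iω) = (0.5400, 0.4500, -1.5333)
ω' = ω + α·dt = (0.5432, 0.6360, -1.3227)
Hamilton product q⊗(0,ω) = (0.8561267, -0.0238881, -1.1444944, 0.0812973)
q' = normalize(q + ½dt·q⊗(0,ω)) = (-0.3536, -0.8545, -0.3017, 0.2319)
linear accel F/m = (0.6000, 0.1800, 0.3000)
new position p' = (1.4960, -2.7160, -0.6040)
v + (F/m)dt = (1.2480, -0.1856, -1.2760)

p' = (1.4960, -2.7160, -0.6040)
q' = (-0.3536, -0.8545, -0.3017, 0.2319)
v' = (1.2480, -0.1856, -1.2760)
ω' = (0.5432, 0.6360, -1.3227)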